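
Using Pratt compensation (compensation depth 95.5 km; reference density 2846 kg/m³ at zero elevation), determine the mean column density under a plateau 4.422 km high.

Pratt balance: ρ_ref D = ρ (D + h).
ρ = ρ_ref D/(D + h) = 2846 × 95.5 km/(95.5 km + 4.422 km) = 2720 kg/m³.

2720 kg/m³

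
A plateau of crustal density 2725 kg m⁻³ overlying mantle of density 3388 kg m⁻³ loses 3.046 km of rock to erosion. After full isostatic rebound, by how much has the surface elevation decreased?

Rebound u = e ρ_c/ρ_m = 3.046 km × 2725/3388 = 2.45 km.
Net surface drop = e − u = 3.046 km − 2.45 km = e (ρ_m − ρ_c)/ρ_m = 0.596 km.

0.596 km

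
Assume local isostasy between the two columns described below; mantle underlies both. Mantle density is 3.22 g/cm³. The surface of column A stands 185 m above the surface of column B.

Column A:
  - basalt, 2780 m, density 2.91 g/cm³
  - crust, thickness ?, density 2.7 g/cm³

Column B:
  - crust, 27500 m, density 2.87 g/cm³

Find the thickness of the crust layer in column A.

Take the compensation level at the base of the deeper column (depth z_c below the surface of column A) and equate Σ ρ_i t_i down to z_c; mantle fills any gap and the z_c terms cancel.
Column A: 2780×2.91 + x×2.7 + (z_c − 2780 − x)×3.22
Column B: 185×0 + 27500×2.87 + (z_c − 185 − 27500)×3.22
The z_c×3.22 term appears on both sides and cancels. Collect the known terms of each column as K = Σ(ρt)_known − 3.22 × (depth of known layers): K_A = 8089.8 − 3.22×2780 = −861.8; K_B = 78925 − 3.22×(185 + 27500) = −10220.7.
Balance: K_A − x×(3.22 − 2.7) = K_B, so x = (K_A − K_B)/(3.22 − 2.7) = 9358.9/0.52 = 18000 m.

18000 m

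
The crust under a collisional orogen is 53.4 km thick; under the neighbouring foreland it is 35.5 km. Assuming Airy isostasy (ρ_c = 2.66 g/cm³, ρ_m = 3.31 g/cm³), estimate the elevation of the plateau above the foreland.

Excess crust Δ = 53.4 km − 35.5 km = 17.9 km, split between elevation h and root r with h + r = Δ.
Airy balance ρ_c h = (ρ_m − ρ_c) r gives r = h ρ_c/(ρ_m − ρ_c), so h (1 + ρ_c/(ρ_m − ρ_c)) = Δ, i.e. h = Δ (ρ_m − ρ_c)/ρ_m.
h = 17.9 km × 0.65/3.31 = 3.52 km.

3.52 km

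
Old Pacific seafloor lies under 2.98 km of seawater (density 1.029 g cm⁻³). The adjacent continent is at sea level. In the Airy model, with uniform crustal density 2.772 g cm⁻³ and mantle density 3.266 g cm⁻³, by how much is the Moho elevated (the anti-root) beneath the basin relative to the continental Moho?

10.5 km

Isostatic balance requires: replacing crust with seawater at the top is compensated by replacing crust with mantle at the base: d (ρ_c − ρ_w) = a (ρ_m − ρ_c).
a = d (ρ_c − ρ_w)/(ρ_m − ρ_c) = 2.98 km × 1.743/0.494 = 10.5 km.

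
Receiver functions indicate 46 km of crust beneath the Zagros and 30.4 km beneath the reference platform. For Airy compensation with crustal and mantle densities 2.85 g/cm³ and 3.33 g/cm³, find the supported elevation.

2.25 km

Excess crust Δ = 46 km − 30.4 km = 15.6 km, split between elevation h and root r with h + r = Δ.
Airy balance ρ_c h = (ρ_m − ρ_c) r gives r = h ρ_c/(ρ_m − ρ_c), so h (1 + ρ_c/(ρ_m − ρ_c)) = Δ, i.e. h = Δ (ρ_m − ρ_c)/ρ_m.
h = 15.6 km × 0.48/3.33 = 2.25 km.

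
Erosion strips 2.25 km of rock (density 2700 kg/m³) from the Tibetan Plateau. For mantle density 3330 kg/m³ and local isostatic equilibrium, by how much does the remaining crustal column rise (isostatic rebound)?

Unloading: uplift u = e ρ_c/ρ_m = 2.25 km × 2700/3330 = 1.82 km.

1.82 km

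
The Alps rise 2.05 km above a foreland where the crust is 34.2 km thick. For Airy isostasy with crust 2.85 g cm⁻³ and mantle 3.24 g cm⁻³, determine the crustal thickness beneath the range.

Root depth r = h ρ_c / (ρ_m − ρ_c) = 2.05 km × 2.85 / 0.39 = 14.98 km.
Total thickness = T + h + r = 34.2 km + 2.05 km + 14.98 km = 51.2 km.

51.2 km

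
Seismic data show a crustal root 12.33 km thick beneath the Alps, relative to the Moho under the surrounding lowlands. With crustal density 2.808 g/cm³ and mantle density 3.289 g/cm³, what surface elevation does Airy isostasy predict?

2.11 km

Balancing pressure at the compensation depth: ρ_c h = (ρ_m − ρ_c) r.
h = r (ρ_m − ρ_c) / ρ_c = 12.33 km × (3.289 − 2.808) / 2.808 = 2.11 km.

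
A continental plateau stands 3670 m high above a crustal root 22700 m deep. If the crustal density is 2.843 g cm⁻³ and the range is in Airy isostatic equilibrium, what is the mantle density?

Airy balance: ρ_c h = (ρ_m − ρ_c) r → ρ_m = ρ_c (1 + h/r).
ρ_m = 2.843 × (1 + 3670 m/22700 m) = 3.3 g cm⁻³.

3.3 g cm⁻³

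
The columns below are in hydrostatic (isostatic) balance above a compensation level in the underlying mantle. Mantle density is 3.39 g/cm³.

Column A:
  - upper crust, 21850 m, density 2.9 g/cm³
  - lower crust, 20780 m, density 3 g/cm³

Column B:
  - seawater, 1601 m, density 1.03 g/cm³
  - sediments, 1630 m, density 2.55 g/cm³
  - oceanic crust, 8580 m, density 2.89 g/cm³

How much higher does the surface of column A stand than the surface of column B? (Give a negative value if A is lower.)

2760 m

For any compensation level in the mantle, the mantle terms cancel and isostasy reduces to e = (Σt_A − Σt_B) − (Σ(ρt)_A − Σ(ρt)_B) / ρ_m.
Σt_A = 42630 m; Σt_B = 11811 m; Σ(ρt)_A = 125705; Σ(ρt)_B = 30601.73 (in m·g/cm³).
e = (42630 − 11811) − (125705 − 30601.73) / 3.39 = 2760 m.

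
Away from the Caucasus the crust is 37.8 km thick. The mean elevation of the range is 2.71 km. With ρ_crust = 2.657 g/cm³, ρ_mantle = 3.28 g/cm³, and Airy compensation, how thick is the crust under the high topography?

Root depth r = h ρ_c / (ρ_m − ρ_c) = 2.71 km × 2.657 / 0.623 = 11.56 km.
Total thickness = T + h + r = 37.8 km + 2.71 km + 11.56 km = 52.1 km.

52.1 km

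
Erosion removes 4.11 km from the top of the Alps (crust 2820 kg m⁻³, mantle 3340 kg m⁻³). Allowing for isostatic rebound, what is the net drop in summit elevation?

Rebound u = e ρ_c/ρ_m = 4.11 km × 2820/3340 = 3.47 km.
Net surface drop = e − u = 4.11 km − 3.47 km = e (ρ_m − ρ_c)/ρ_m = 0.64 km.

0.64 km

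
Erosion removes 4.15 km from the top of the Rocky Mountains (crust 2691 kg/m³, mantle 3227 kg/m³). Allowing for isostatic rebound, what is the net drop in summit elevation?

0.689 km

Rebound u = e ρ_c/ρ_m = 4.15 km × 2691/3227 = 3.461 km.
Net surface drop = e − u = 4.15 km − 3.461 km = e (ρ_m − ρ_c)/ρ_m = 0.689 km.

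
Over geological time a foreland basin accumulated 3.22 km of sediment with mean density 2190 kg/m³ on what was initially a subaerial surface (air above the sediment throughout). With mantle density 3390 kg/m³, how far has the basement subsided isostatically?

Subaerial load: s = t ρ_sed / ρ_m = 3.22 km × 2190/3390 = 2.08 km.

2.08 km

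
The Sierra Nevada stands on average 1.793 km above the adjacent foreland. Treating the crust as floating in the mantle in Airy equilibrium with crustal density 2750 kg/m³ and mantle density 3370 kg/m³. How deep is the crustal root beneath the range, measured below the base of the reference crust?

In Airy isostatic equilibrium: the weight of the topography is balanced by the buoyancy of the root, ρ_c h = (ρ_m − ρ_c) r.
r = h · ρ_c / (ρ_m − ρ_c) = 1.793 km × 2750 / (3370 − 2750) = 7.95 km.

7.95 km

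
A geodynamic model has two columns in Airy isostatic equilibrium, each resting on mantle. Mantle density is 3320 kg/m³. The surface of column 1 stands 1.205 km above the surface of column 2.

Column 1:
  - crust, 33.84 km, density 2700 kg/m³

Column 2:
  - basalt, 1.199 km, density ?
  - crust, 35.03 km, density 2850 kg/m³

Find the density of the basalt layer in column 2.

2890 kg/m³

Take the compensation level at the base of the deeper column (depth z_c below the surface of column 1) and equate Σ ρ_i t_i down to z_c; mantle fills any gap and the z_c terms cancel.
Column 1: 33.84×2700 + (z_c − 33.84)×3320
Column 2: 1.205×0 + 1.199×ρ + 35.03×2850 + (z_c − 1.205 − 36.229)×3320
The z_c×3320 term appears on both sides and cancels. Collect the known terms of each column as K = Σ(ρt)_known − 3320 × (depth of known layers): K_1 = 91368 − 3320×33.84 = −20980.8; K_2 = 99835.5 − 3320×(1.205 + 36.229) = −24445.38.
Balance: K_1 = K_2 + 1.199×ρ, so ρ = (K_1 − K_2)/1.199 = 3464.58/1.199 = 2890 kg/m³.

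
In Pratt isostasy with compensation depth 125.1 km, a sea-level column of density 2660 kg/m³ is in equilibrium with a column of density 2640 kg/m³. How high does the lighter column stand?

0.948 km

ρ_ref D = ρ (D + h) → h = D (ρ_ref − ρ)/ρ.
h = 125.1 km × (2660 − 2640)/2640 = 0.948 km.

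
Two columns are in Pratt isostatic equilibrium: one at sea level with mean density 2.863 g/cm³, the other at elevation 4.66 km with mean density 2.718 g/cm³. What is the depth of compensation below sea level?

ρ_ref D = ρ (D + h) → D (ρ_ref − ρ) = ρ h.
D = ρ h/(ρ_ref − ρ) = 2.718 × 4.66 km/(2.863 − 2.718) = 87.4 km.

87.4 km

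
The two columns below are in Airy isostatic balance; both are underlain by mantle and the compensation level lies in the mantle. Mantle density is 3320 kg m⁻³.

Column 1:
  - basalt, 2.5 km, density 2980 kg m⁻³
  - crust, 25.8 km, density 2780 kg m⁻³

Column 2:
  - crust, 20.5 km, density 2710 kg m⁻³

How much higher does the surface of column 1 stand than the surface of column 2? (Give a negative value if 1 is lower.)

0.686 km

For any compensation level in the mantle, the mantle terms cancel and isostasy reduces to e = (Σt_1 − Σt_2) − (Σ(ρt)_1 − Σ(ρt)_2) / ρ_m.
Σt_1 = 28.3 km; Σt_2 = 20.5 km; Σ(ρt)_1 = 79174; Σ(ρt)_2 = 55555 (in km·kg m⁻³).
e = (28.3 − 20.5) − (79174 − 55555) / 3320 = 0.686 km.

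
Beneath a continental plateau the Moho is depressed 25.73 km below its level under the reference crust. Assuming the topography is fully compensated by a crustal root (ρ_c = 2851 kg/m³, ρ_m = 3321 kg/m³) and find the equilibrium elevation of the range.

Isostatic balance requires: ρ_c h = (ρ_m − ρ_c) r.
h = r (ρ_m − ρ_c) / ρ_c = 25.73 km × (3321 − 2851) / 2851 = 4.24 km.

4.24 km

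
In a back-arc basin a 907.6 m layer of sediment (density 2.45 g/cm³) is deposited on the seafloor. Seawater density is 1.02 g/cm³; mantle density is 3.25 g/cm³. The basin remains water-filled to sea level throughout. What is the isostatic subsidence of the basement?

582 m

Submarine loading: the sediment displaces seawater, and the subsidence is in turn flooded, so s (ρ_m − ρ_w) = t (ρ_sed − ρ_w).
s = 907.6 m × (2.45 − 1.02) / (3.25 − 1.02) = 582 m.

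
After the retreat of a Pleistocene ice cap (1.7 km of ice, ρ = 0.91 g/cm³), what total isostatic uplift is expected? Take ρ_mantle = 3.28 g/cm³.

0.472 km

Removing the load lets mantle flow back in; uplift u satisfies ρ_ice t = ρ_m u.
u = t ρ_ice/ρ_m = 1.7 km × 0.91/3.28 = 0.472 km.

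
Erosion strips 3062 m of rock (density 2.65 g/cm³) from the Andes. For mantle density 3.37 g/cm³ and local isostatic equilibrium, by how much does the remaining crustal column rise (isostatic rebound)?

2410 m

Unloading: uplift u = e ρ_c/ρ_m = 3062 m × 2.65/3.37 = 2410 m.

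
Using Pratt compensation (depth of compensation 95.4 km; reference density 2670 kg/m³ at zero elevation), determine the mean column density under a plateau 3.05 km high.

2590 kg/m³

Pratt balance: ρ_ref D = ρ (D + h).
ρ = ρ_ref D/(D + h) = 2670 × 95.4 km/(95.4 km + 3.05 km) = 2590 kg/m³.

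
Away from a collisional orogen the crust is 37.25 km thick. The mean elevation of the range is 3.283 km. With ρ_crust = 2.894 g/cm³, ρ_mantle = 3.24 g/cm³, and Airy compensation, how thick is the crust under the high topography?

68 km

Root depth r = h ρ_c / (ρ_m − ρ_c) = 3.283 km × 2.894 / 0.346 = 27.46 km.
Total thickness = T + h + r = 37.25 km + 3.283 km + 27.46 km = 68 km.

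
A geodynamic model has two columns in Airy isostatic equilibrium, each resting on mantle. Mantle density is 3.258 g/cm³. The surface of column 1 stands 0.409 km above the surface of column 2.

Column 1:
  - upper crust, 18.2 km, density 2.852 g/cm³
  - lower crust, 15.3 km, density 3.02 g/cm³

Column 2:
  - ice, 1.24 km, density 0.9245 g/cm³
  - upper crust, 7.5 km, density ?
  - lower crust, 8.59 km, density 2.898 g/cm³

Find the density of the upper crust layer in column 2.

2.76 g/cm³

Take the compensation level at the base of the deeper column (depth z_c below the surface of column 1) and equate Σ ρ_i t_i down to z_c; mantle fills any gap and the z_c terms cancel.
Column 1: 18.2×2.852 + 15.3×3.02 + (z_c − 33.5)×3.258
Column 2: 0.409×0 + 1.24×0.9245 + 7.5×ρ + 8.59×2.898 + (z_c − 0.409 − 17.33)×3.258
The z_c×3.258 term appears on both sides and cancels. Collect the known terms of each column as K = Σ(ρt)_known − 3.258 × (depth of known layers): K_1 = 98.1124 − 3.258×33.5 = −11.0306; K_2 = 26.0402 − 3.258×(0.409 + 17.33) = −31.753462.
Balance: K_1 = K_2 + 7.5×ρ, so ρ = (K_1 − K_2)/7.5 = 20.7229/7.5 = 2.76 g/cm³.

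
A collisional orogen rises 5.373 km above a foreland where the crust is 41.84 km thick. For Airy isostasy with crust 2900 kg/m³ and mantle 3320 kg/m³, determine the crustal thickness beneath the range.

84.3 km

Root depth r = h ρ_c / (ρ_m − ρ_c) = 5.373 km × 2900 / 420 = 37.1 km.
Total thickness = T + h + r = 41.84 km + 5.373 km + 37.1 km = 84.3 km.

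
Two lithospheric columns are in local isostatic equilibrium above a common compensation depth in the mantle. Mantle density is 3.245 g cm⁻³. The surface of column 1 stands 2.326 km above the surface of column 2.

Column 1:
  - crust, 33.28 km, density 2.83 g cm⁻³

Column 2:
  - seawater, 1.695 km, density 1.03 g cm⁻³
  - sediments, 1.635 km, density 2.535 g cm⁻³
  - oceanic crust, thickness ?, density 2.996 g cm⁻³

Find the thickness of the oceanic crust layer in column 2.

Take the compensation level at the base of the deeper column (depth z_c below the surface of column 1) and equate Σ ρ_i t_i down to z_c; mantle fills any gap and the z_c terms cancel.
Column 1: 33.28×2.83 + (z_c − 33.28)×3.245
Column 2: 2.326×0 + 1.695×1.03 + 1.635×2.535 + x×2.996 + (z_c − 2.326 − 3.33 − x)×3.245
The z_c×3.245 term appears on both sides and cancels. Collect the known terms of each column as K = Σ(ρt)_known − 3.245 × (depth of known layers): K_1 = 94.1824 − 3.245×33.28 = −13.8112; K_2 = 5.890575 − 3.245×(2.326 + 3.33) = −12.463145.
Balance: K_1 = K_2 − x×(3.245 − 2.996), so x = (K_2 − K_1)/(3.245 − 2.996) = 1.34806/0.249 = 5.41 km.

5.41 km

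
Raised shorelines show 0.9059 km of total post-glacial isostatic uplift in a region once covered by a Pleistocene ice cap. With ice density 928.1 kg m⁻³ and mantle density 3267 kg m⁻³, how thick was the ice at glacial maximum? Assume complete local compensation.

3.19 km

u = t ρ_ice/ρ_m → t = u ρ_m/ρ_ice = 0.9059 km × 3267/928.1 = 3.19 km.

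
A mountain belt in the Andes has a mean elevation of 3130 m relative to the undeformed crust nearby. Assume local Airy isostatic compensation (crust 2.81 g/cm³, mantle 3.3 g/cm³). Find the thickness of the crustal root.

17900 m

For local isostatic compensation: the weight of the topography is balanced by the buoyancy of the root, ρ_c h = (ρ_m − ρ_c) r.
r = h · ρ_c / (ρ_m − ρ_c) = 3130 m × 2.81 / (3.3 − 2.81) = 17900 m.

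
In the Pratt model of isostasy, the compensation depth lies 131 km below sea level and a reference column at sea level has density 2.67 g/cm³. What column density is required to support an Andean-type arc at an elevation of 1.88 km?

2.63 g/cm³

Pratt balance: ρ_ref D = ρ (D + h).
ρ = ρ_ref D/(D + h) = 2.67 × 131 km/(131 km + 1.88 km) = 2.63 g/cm³.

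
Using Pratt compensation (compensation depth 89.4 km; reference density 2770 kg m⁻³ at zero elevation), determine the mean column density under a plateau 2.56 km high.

Pratt balance: ρ_ref D = ρ (D + h).
ρ = ρ_ref D/(D + h) = 2770 × 89.4 km/(89.4 km + 2.56 km) = 2690 kg m⁻³.

2690 kg m⁻³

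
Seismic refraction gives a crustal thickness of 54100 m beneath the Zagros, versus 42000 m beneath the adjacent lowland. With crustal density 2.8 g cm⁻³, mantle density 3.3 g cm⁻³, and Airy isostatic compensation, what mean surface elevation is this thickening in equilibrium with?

1830 m

Excess crust Δ = 54100 m − 42000 m = 12100 m, split between elevation h and root r with h + r = Δ.
Airy balance ρ_c h = (ρ_m − ρ_c) r gives r = h ρ_c/(ρ_m − ρ_c), so h (1 + ρ_c/(ρ_m − ρ_c)) = Δ, i.e. h = Δ (ρ_m − ρ_c)/ρ_m.
h = 12100 m × 0.5/3.3 = 1830 m.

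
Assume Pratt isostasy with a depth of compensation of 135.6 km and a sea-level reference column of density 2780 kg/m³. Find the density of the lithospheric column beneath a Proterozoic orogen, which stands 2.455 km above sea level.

2730 kg/m³

Pratt balance: ρ_ref D = ρ (D + h).
ρ = ρ_ref D/(D + h) = 2780 × 135.6 km/(135.6 km + 2.455 km) = 2730 kg/m³.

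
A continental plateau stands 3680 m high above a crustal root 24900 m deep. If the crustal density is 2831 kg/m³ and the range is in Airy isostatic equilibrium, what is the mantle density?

3250 kg/m³

Airy balance: ρ_c h = (ρ_m − ρ_c) r → ρ_m = ρ_c (1 + h/r).
ρ_m = 2831 × (1 + 3680 m/24900 m) = 3250 kg/m³.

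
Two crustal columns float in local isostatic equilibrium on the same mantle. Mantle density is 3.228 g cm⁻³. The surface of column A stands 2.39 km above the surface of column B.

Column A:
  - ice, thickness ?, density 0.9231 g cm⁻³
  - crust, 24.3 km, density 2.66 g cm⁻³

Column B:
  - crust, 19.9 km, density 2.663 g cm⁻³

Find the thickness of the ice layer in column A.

Take the compensation level at the base of the deeper column (depth z_c below the surface of column A) and equate Σ ρ_i t_i down to z_c; mantle fills any gap and the z_c terms cancel.
Column A: x×0.9231 + 24.3×2.66 + (z_c − 24.3 − x)×3.228
Column B: 2.39×0 + 19.9×2.663 + (z_c − 2.39 − 19.9)×3.228
The z_c×3.228 term appears on both sides and cancels. Collect the known terms of each column as K = Σ(ρt)_known − 3.228 × (depth of known layers): K_A = 64.638 − 3.228×24.3 = −13.8024; K_B = 52.9937 − 3.228×(2.39 + 19.9) = −18.95842.
Balance: K_A − x×(3.228 − 0.9231) = K_B, so x = (K_A − K_B)/(3.228 − 0.9231) = 5.15602/2.3049 = 2.24 km.

2.24 km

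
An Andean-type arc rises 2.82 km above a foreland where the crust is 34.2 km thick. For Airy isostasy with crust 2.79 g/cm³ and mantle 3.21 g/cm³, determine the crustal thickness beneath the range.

Root depth r = h ρ_c / (ρ_m − ρ_c) = 2.82 km × 2.79 / 0.42 = 18.73 km.
Total thickness = T + h + r = 34.2 km + 2.82 km + 18.73 km = 55.8 km.

55.8 km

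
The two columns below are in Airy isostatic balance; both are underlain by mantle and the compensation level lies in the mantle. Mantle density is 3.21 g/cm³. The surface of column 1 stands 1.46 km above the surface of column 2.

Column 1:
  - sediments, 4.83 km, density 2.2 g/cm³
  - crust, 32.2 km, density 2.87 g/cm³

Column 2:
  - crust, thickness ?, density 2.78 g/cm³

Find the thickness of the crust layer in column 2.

25.9 km

Take the compensation level at the base of the deeper column (depth z_c below the surface of column 1) and equate Σ ρ_i t_i down to z_c; mantle fills any gap and the z_c terms cancel.
Column 1: 4.83×2.2 + 32.2×2.87 + (z_c − 37.03)×3.21
Column 2: 1.46×0 + x×2.78 + (z_c − 1.46 − 0 − x)×3.21
The z_c×3.21 term appears on both sides and cancels. Collect the known terms of each column as K = Σ(ρt)_known − 3.21 × (depth of known layers): K_1 = 103.04 − 3.21×37.03 = −15.8263; K_2 = 0 − 3.21×(1.46 + 0) = −4.6866.
Balance: K_1 = K_2 − x×(3.21 − 2.78), so x = (K_2 − K_1)/(3.21 − 2.78) = 11.1397/0.43 = 25.9 km.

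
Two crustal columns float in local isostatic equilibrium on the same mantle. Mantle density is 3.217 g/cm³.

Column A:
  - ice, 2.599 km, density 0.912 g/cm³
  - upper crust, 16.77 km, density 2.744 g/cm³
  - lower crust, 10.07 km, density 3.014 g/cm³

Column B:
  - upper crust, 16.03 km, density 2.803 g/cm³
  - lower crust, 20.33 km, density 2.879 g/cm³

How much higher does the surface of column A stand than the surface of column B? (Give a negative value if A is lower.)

For any compensation level in the mantle, the mantle terms cancel and isostasy reduces to e = (Σt_A − Σt_B) − (Σ(ρt)_A − Σ(ρt)_B) / ρ_m.
Σt_A = 29.439 km; Σt_B = 36.36 km; Σ(ρt)_A = 78.738148; Σ(ρt)_B = 103.46216 (in km·g/cm³).
e = (29.439 − 36.36) − (78.738148 − 103.46216) / 3.217 = 0.764 km.

0.764 km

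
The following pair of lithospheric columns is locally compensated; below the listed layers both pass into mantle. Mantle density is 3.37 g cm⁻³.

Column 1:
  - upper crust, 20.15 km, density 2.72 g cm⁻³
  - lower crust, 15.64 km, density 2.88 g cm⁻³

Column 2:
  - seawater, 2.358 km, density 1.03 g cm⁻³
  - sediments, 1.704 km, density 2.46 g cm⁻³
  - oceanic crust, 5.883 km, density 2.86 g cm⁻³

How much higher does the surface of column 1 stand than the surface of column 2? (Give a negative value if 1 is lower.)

For any compensation level in the mantle, the mantle terms cancel and isostasy reduces to e = (Σt_1 − Σt_2) − (Σ(ρt)_1 − Σ(ρt)_2) / ρ_m.
Σt_1 = 35.79 km; Σt_2 = 9.945 km; Σ(ρt)_1 = 99.8512; Σ(ρt)_2 = 23.44596 (in km·g cm⁻³).
e = (35.79 − 9.945) − (99.8512 − 23.44596) / 3.37 = 3.17 km.

3.17 km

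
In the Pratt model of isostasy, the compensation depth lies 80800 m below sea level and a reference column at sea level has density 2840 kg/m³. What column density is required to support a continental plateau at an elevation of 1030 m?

2800 kg/m³

Pratt balance: ρ_ref D = ρ (D + h).
ρ = ρ_ref D/(D + h) = 2840 × 80800 m/(80800 m + 1030 m) = 2800 kg/m³.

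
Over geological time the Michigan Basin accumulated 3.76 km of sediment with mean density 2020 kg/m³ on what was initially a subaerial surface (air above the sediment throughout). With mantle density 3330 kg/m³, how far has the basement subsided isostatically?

Subaerial load: s = t ρ_sed / ρ_m = 3.76 km × 2020/3330 = 2.28 km.

2.28 km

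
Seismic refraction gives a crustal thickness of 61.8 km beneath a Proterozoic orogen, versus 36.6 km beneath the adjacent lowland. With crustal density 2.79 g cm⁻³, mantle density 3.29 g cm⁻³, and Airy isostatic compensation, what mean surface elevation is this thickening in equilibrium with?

3.83 km

Excess crust Δ = 61.8 km − 36.6 km = 25.2 km, split between elevation h and root r with h + r = Δ.
Airy balance ρ_c h = (ρ_m − ρ_c) r gives r = h ρ_c/(ρ_m − ρ_c), so h (1 + ρ_c/(ρ_m − ρ_c)) = Δ, i.e. h = Δ (ρ_m − ρ_c)/ρ_m.
h = 25.2 km × 0.5/3.29 = 3.83 km.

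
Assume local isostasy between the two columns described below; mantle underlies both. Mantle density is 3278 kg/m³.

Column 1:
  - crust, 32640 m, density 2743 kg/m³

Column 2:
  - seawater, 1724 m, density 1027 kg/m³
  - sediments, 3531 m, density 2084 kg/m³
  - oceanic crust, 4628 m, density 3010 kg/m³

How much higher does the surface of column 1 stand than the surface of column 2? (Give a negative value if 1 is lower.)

For any compensation level in the mantle, the mantle terms cancel and isostasy reduces to e = (Σt_1 − Σt_2) − (Σ(ρt)_1 − Σ(ρt)_2) / ρ_m.
Σt_1 = 32640 m; Σt_2 = 9883 m; Σ(ρt)_1 = 89531520; Σ(ρt)_2 = 23059432 (in m·kg/m³).
e = (32640 − 9883) − (89531520 − 23059432) / 3278 = 2480 m.

2480 m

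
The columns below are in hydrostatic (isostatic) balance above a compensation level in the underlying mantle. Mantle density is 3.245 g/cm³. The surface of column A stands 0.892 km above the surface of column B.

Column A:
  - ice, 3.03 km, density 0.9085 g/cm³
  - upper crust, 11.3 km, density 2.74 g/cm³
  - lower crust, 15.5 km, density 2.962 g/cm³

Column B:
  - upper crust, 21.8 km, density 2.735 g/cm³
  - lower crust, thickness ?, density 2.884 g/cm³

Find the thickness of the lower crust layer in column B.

Take the compensation level at the base of the deeper column (depth z_c below the surface of column A) and equate Σ ρ_i t_i down to z_c; mantle fills any gap and the z_c terms cancel.
Column A: 3.03×0.9085 + 11.3×2.74 + 15.5×2.962 + (z_c − 29.83)×3.245
Column B: 0.892×0 + 21.8×2.735 + x×2.884 + (z_c − 0.892 − 21.8 − x)×3.245
The z_c×3.245 term appears on both sides and cancels. Collect the known terms of each column as K = Σ(ρt)_known − 3.245 × (depth of known layers): K_A = 79.625755 − 3.245×29.83 = −17.172595; K_B = 59.623 − 3.245×(0.892 + 21.8) = −14.01254.
Balance: K_A = K_B − x×(3.245 − 2.884), so x = (K_B − K_A)/(3.245 − 2.884) = 3.16005/0.361 = 8.75 km.

8.75 km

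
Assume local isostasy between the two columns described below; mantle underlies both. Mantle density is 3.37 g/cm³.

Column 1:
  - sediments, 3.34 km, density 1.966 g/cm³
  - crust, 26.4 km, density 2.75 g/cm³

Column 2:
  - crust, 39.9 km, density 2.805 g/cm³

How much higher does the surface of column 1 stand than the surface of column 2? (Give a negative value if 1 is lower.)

For any compensation level in the mantle, the mantle terms cancel and isostasy reduces to e = (Σt_1 − Σt_2) − (Σ(ρt)_1 − Σ(ρt)_2) / ρ_m.
Σt_1 = 29.74 km; Σt_2 = 39.9 km; Σ(ρt)_1 = 79.16644; Σ(ρt)_2 = 111.9195 (in km·g/cm³).
e = (29.74 − 39.9) − (79.16644 − 111.9195) / 3.37 = −0.441 km.

−0.441 km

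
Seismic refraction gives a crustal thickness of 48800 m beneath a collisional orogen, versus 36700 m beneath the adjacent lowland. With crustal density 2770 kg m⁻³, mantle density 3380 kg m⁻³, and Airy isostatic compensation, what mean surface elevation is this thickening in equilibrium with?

Excess crust Δ = 48800 m − 36700 m = 12100 m, split between elevation h and root r with h + r = Δ.
Airy balance ρ_c h = (ρ_m − ρ_c) r gives r = h ρ_c/(ρ_m − ρ_c), so h (1 + ρ_c/(ρ_m − ρ_c)) = Δ, i.e. h = Δ (ρ_m − ρ_c)/ρ_m.
h = 12100 m × 610/3380 = 2180 m.

2180 m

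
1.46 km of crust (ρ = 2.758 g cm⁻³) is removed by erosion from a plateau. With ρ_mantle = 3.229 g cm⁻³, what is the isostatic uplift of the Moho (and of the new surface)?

Unloading: uplift u = e ρ_c/ρ_m = 1.46 km × 2.758/3.229 = 1.25 km.

1.25 km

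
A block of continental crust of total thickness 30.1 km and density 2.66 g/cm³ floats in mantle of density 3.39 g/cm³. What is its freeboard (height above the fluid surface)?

Floating equilibrium: submerged depth d = t ρ_obj/ρ_fluid = 30.1 km × 2.66/3.39 = 23.62 km.
Freeboard = t − d = 30.1 km − 23.62 km = 6.48 km.

6.48 km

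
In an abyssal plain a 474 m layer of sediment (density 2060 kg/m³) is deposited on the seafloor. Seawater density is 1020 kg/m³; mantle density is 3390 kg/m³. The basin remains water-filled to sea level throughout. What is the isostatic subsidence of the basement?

Submarine loading: the sediment displaces seawater, and the subsidence is in turn flooded, so s (ρ_m − ρ_w) = t (ρ_sed − ρ_w).
s = 474 m × (2060 − 1020) / (3390 − 1020) = 208 m.

208 m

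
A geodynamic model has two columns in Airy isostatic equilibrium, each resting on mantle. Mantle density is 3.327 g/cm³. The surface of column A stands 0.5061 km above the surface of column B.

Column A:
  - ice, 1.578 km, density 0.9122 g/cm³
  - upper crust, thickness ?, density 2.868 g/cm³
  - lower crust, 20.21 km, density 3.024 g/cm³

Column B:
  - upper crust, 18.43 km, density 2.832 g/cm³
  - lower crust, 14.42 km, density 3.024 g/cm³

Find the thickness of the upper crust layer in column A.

Take the compensation level at the base of the deeper column (depth z_c below the surface of column A) and equate Σ ρ_i t_i down to z_c; mantle fills any gap and the z_c terms cancel.
Column A: 1.578×0.9122 + x×2.868 + 20.21×3.024 + (z_c − 21.788 − x)×3.327
Column B: 0.5061×0 + 18.43×2.832 + 14.42×3.024 + (z_c − 0.5061 − 32.85)×3.327
The z_c×3.327 term appears on both sides and cancels. Collect the known terms of each column as K = Σ(ρt)_known − 3.327 × (depth of known layers): K_A = 62.5544916 − 3.327×21.788 = −9.9341844; K_B = 95.79984 − 3.327×(0.5061 + 32.85) = −15.1759047.
Balance: K_A − x×(3.327 − 2.868) = K_B, so x = (K_A − K_B)/(3.327 − 2.868) = 5.24172/0.459 = 11.4 km.

11.4 km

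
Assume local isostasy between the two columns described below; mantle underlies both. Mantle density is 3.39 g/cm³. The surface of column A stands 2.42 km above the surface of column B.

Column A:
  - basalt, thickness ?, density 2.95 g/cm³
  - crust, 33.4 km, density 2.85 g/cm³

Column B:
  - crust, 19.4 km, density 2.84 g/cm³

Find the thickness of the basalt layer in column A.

1.9 km

Take the compensation level at the base of the deeper column (depth z_c below the surface of column A) and equate Σ ρ_i t_i down to z_c; mantle fills any gap and the z_c terms cancel.
Column A: x×2.95 + 33.4×2.85 + (z_c − 33.4 − x)×3.39
Column B: 2.42×0 + 19.4×2.84 + (z_c − 2.42 − 19.4)×3.39
The z_c×3.39 term appears on both sides and cancels. Collect the known terms of each column as K = Σ(ρt)_known − 3.39 × (depth of known layers): K_A = 95.19 − 3.39×33.4 = −18.036; K_B = 55.096 − 3.39×(2.42 + 19.4) = −18.8738.
Balance: K_A − x×(3.39 − 2.95) = K_B, so x = (K_A − K_B)/(3.39 − 2.95) = 0.8378/0.44 = 1.9 km.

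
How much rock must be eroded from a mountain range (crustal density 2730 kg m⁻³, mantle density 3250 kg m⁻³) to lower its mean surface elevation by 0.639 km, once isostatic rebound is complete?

Net drop Δ = e − u = e − e ρ_c/ρ_m = e (ρ_m − ρ_c)/ρ_m.
e = Δ ρ_m/(ρ_m − ρ_c) = 0.639 km × 3250/520 = 3.99 km.

3.99 km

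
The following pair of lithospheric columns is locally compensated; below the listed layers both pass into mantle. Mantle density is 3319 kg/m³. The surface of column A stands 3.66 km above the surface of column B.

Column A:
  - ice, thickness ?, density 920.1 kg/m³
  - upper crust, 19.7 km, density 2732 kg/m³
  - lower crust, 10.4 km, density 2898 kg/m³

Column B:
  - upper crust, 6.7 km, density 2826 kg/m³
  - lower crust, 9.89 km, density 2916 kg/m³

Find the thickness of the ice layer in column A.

Take the compensation level at the base of the deeper column (depth z_c below the surface of column A) and equate Σ ρ_i t_i down to z_c; mantle fills any gap and the z_c terms cancel.
Column A: x×920.1 + 19.7×2732 + 10.4×2898 + (z_c − 30.1 − x)×3319
Column B: 3.66×0 + 6.7×2826 + 9.89×2916 + (z_c − 3.66 − 16.59)×3319
The z_c×3319 term appears on both sides and cancels. Collect the known terms of each column as K = Σ(ρt)_known − 3319 × (depth of known layers): K_A = 83959.6 − 3319×30.1 = −15942.3; K_B = 47773.44 − 3319×(3.66 + 16.59) = −19436.31.
Balance: K_A − x×(3319 − 920.1) = K_B, so x = (K_A − K_B)/(3319 − 920.1) = 3494.01/2398.9 = 1.46 km.

1.46 km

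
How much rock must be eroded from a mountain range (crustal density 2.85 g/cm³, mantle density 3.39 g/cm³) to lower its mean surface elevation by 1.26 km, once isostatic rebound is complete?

7.91 km

Net drop Δ = e − u = e − e ρ_c/ρ_m = e (ρ_m − ρ_c)/ρ_m.
e = Δ ρ_m/(ρ_m − ρ_c) = 1.26 km × 3.39/0.54 = 7.91 km.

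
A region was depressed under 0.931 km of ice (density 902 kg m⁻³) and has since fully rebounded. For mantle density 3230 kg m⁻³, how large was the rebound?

Removing the load lets mantle flow back in; uplift u satisfies ρ_ice t = ρ_m u.
u = t ρ_ice/ρ_m = 0.931 km × 902/3230 = 0.26 km.

0.26 km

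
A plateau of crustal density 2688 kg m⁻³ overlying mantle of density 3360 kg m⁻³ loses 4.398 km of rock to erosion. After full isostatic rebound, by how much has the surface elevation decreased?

0.88 km

Rebound u = e ρ_c/ρ_m = 4.398 km × 2688/3360 = 3.518 km.
Net surface drop = e − u = 4.398 km − 3.518 km = e (ρ_m − ρ_c)/ρ_m = 0.88 km.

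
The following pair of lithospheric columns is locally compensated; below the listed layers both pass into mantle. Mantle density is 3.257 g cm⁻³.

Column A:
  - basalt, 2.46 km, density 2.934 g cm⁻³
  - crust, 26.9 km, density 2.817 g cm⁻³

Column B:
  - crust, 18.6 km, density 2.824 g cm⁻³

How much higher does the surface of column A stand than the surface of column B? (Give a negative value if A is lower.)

For any compensation level in the mantle, the mantle terms cancel and isostasy reduces to e = (Σt_A − Σt_B) − (Σ(ρt)_A − Σ(ρt)_B) / ρ_m.
Σt_A = 29.36 km; Σt_B = 18.6 km; Σ(ρt)_A = 82.99494; Σ(ρt)_B = 52.5264 (in km·g cm⁻³).
e = (29.36 − 18.6) − (82.99494 − 52.5264) / 3.257 = 1.41 km.

1.41 km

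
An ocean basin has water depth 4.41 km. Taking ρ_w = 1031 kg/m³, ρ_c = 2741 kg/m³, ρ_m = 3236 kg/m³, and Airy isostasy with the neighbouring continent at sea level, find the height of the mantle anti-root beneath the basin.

By Archimedes' principle applied to the lithosphere: replacing crust with seawater at the top is compensated by replacing crust with mantle at the base: d (ρ_c − ρ_w) = a (ρ_m − ρ_c).
a = d (ρ_c − ρ_w)/(ρ_m − ρ_c) = 4.41 km × 1710/495 = 15.2 km.

15.2 km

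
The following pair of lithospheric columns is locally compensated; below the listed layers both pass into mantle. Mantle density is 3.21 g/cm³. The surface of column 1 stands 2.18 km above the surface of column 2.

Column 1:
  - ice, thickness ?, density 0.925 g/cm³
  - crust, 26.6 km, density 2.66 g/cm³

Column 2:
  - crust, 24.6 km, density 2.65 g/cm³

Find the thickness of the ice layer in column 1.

Take the compensation level at the base of the deeper column (depth z_c below the surface of column 1) and equate Σ ρ_i t_i down to z_c; mantle fills any gap and the z_c terms cancel.
Column 1: x×0.925 + 26.6×2.66 + (z_c − 26.6 − x)×3.21
Column 2: 2.18×0 + 24.6×2.65 + (z_c − 2.18 − 24.6)×3.21
The z_c×3.21 term appears on both sides and cancels. Collect the known terms of each column as K = Σ(ρt)_known − 3.21 × (depth of known layers): K_1 = 70.756 − 3.21×26.6 = −14.63; K_2 = 65.19 − 3.21×(2.18 + 24.6) = −20.7738.
Balance: K_1 − x×(3.21 − 0.925) = K_2, so x = (K_1 − K_2)/(3.21 − 0.925) = 6.1438/2.285 = 2.69 km.

2.69 km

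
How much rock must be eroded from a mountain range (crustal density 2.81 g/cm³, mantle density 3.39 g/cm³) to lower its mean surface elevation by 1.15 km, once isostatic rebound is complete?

6.72 km

Net drop Δ = e − u = e − e ρ_c/ρ_m = e (ρ_m − ρ_c)/ρ_m.
e = Δ ρ_m/(ρ_m − ρ_c) = 1.15 km × 3.39/0.58 = 6.72 km.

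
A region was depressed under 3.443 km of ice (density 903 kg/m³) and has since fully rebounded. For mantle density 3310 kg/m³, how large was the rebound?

Removing the load lets mantle flow back in; uplift u satisfies ρ_ice t = ρ_m u.
u = t ρ_ice/ρ_m = 3.443 km × 903/3310 = 0.939 km.

0.939 km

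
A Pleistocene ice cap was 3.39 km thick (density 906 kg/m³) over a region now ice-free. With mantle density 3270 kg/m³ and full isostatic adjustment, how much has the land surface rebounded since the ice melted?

0.939 km

Removing the load lets mantle flow back in; uplift u satisfies ρ_ice t = ρ_m u.
u = t ρ_ice/ρ_m = 3.39 km × 906/3270 = 0.939 km.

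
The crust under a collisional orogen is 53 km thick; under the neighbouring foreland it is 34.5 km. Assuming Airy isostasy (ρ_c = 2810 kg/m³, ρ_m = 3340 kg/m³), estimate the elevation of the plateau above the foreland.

Excess crust Δ = 53 km − 34.5 km = 18.5 km, split between elevation h and root r with h + r = Δ.
Airy balance ρ_c h = (ρ_m − ρ_c) r gives r = h ρ_c/(ρ_m − ρ_c), so h (1 + ρ_c/(ρ_m − ρ_c)) = Δ, i.e. h = Δ (ρ_m − ρ_c)/ρ_m.
h = 18.5 km × 530/3340 = 2.94 km.

2.94 km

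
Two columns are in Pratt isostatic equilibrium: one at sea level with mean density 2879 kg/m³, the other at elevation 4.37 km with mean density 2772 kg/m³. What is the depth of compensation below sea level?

ρ_ref D = ρ (D + h) → D (ρ_ref − ρ) = ρ h.
D = ρ h/(ρ_ref − ρ) = 2772 × 4.37 km/(2879 − 2772) = 113 km.

113 km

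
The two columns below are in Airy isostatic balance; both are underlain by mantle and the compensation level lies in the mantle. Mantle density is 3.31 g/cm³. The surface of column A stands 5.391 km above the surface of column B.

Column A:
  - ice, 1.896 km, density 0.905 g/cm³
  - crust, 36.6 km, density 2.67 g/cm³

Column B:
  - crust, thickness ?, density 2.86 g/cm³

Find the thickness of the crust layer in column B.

Take the compensation level at the base of the deeper column (depth z_c below the surface of column A) and equate Σ ρ_i t_i down to z_c; mantle fills any gap and the z_c terms cancel.
Column A: 1.896×0.905 + 36.6×2.67 + (z_c − 38.496)×3.31
Column B: 5.391×0 + x×2.86 + (z_c − 5.391 − 0 − x)×3.31
The z_c×3.31 term appears on both sides and cancels. Collect the known terms of each column as K = Σ(ρt)_known − 3.31 × (depth of known layers): K_A = 99.43788 − 3.31×38.496 = −27.98388; K_B = 0 − 3.31×(5.391 + 0) = −17.84421.
Balance: K_A = K_B − x×(3.31 − 2.86), so x = (K_B − K_A)/(3.31 − 2.86) = 10.1397/0.45 = 22.5 km.

22.5 km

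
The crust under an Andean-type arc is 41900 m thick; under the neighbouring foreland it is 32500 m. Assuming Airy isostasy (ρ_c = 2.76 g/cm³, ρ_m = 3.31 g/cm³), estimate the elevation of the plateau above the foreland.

Excess crust Δ = 41900 m − 32500 m = 9400 m, split between elevation h and root r with h + r = Δ.
Airy balance ρ_c h = (ρ_m − ρ_c) r gives r = h ρ_c/(ρ_m − ρ_c), so h (1 + ρ_c/(ρ_m − ρ_c)) = Δ, i.e. h = Δ (ρ_m − ρ_c)/ρ_m.
h = 9400 m × 0.55/3.31 = 1560 m.

1560 m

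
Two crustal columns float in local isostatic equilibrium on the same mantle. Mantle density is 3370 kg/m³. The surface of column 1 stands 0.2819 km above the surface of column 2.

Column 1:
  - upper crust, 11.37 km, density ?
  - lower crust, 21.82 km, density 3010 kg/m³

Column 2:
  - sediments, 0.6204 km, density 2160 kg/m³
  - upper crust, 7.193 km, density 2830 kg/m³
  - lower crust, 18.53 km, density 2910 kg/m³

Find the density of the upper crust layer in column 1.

2820 kg/m³

Take the compensation level at the base of the deeper column (depth z_c below the surface of column 1) and equate Σ ρ_i t_i down to z_c; mantle fills any gap and the z_c terms cancel.
Column 1: 11.37×ρ + 21.82×3010 + (z_c − 33.19)×3370
Column 2: 0.2819×0 + 0.6204×2160 + 7.193×2830 + 18.53×2910 + (z_c − 0.2819 − 26.3434)×3370
The z_c×3370 term appears on both sides and cancels. Collect the known terms of each column as K = Σ(ρt)_known − 3370 × (depth of known layers): K_1 = 65678.2 − 3370×33.19 = −46172.1; K_2 = 75618.554 − 3370×(0.2819 + 26.3434) = −14108.707.
Balance: K_1 + 11.37×ρ = K_2, so ρ = (K_2 − K_1)/11.37 = 32063.4/11.37 = 2820 kg/m³.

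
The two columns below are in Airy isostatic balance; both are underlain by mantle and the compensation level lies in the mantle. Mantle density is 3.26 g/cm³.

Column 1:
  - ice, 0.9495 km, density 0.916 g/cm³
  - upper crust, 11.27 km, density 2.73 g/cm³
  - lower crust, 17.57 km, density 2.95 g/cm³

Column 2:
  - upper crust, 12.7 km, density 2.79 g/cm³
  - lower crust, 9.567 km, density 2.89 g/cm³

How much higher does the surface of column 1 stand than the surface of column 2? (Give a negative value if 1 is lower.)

1.27 km

For any compensation level in the mantle, the mantle terms cancel and isostasy reduces to e = (Σt_1 − Σt_2) − (Σ(ρt)_1 − Σ(ρt)_2) / ρ_m.
Σt_1 = 29.7895 km; Σt_2 = 22.267 km; Σ(ρt)_1 = 83.468342; Σ(ρt)_2 = 63.08163 (in km·g/cm³).
e = (29.7895 − 22.267) − (83.468342 − 63.08163) / 3.26 = 1.27 km.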